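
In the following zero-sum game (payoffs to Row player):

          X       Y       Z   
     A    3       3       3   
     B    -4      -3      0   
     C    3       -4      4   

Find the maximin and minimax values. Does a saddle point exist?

Maximin = 3, Minimax = 3, Saddle: True

Work:
Row minimums: [3, -4, -4] → maximin = 3
Column maximums: [3, 3, 4] → minimax = 3
Saddle point exists! Game value = 3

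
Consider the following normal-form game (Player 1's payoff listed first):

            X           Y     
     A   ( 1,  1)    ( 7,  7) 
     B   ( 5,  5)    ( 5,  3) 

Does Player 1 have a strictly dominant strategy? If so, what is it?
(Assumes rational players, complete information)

No strictly dominant strategy exists for Player 1

Work:
A strategy strictly dominates another if it gives a strictly higher payoff against every opponent action. Compare each pair of P1's strategies column-by-column:
  A vs B: [1 vs 5, 7 vs 5] → A does not strictly dominate B (column X: 1 ≤ 5)
  B vs A: [5 vs 1, 5 vs 7] → B does not strictly dominate A (column Y: 5 ≤ 7)
No single strategy strictly dominates all others → no strictly dominant strategy.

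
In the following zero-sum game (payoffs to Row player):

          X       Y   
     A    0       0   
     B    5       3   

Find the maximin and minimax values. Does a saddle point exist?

Maximin = 3, Minimax = 3, Saddle: True

Work:
Row minimums: [0, 3] → maximin = 3
Column maximums: [5, 3] → minimax = 3
Saddle point exists! Game value = 3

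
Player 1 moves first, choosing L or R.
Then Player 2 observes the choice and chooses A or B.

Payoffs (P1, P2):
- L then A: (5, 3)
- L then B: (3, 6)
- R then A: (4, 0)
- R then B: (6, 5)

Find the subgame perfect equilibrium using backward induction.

P1 plays R, P2 plays B after L and B after R; Payoff (6, 5)

Work:
Backward induction:
After L: P2 chooses B → P1 gets 3
After R: P2 chooses B → P1 gets 6
P1 chooses R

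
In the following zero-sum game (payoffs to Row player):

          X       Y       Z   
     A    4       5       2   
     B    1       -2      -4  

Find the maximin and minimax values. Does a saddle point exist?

Maximin = 2, Minimax = 2, Saddle: True

Work:
Row minimums: [2, -4] → maximin = 2
Column maximums: [4, 5, 2] → minimax = 2
Saddle point exists! Game value = 2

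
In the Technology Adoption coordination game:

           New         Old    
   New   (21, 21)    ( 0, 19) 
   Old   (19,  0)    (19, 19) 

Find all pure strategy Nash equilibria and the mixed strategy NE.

Pure NE: (New, New) and (Old, Old); Mixed NE: p = 0.9048, q = 0.9048

Work:
Check pure NE:
(New, New): (21, 21) - no unilateral deviation beneficial
(Old, Old): (19, 19) - no unilateral deviation beneficial
Mixed NE: P1 plays New with p = 0.9048, P2 plays New with q = 0.9048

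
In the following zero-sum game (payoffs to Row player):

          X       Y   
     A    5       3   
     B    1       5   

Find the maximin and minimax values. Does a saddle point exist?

Maximin = 3, Minimax = 5, Saddle: False

Work:
Row minimums: [3, 1] → maximin = 3
Column maximums: [5, 5] → minimax = 5
No saddle point (maximin ≠ minimax). Mixed strategy needed.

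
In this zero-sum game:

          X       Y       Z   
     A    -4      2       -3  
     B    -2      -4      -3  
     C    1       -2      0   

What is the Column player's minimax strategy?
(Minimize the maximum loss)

Column should play Z, value = 0

Work:
Column player minimizes Row's maximum payoff:
Column X: max payoff to Row = 1
Column Y: max payoff to Row = 2
Column Z: max payoff to Row = 0
Minimum is 0, achieved by column Z.
Minimax strategy: Z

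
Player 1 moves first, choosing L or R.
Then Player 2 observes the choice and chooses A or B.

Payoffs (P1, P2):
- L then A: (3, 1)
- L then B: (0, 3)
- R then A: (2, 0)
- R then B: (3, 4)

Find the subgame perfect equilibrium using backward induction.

P1 plays R, P2 plays B after L and B after R; Payoff (3, 4)

Work:
Backward induction:
After L: P2 chooses B → P1 gets 0
After R: P2 chooses B → P1 gets 3
P1 chooses R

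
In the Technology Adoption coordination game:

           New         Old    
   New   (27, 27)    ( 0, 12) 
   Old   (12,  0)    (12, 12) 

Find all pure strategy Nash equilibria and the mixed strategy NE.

Pure NE: (New, New) and (Old, Old); Mixed NE: p = 0.4444, q = 0.4444

Work:
Check pure NE:
(New, New): (27, 27) - no unilateral deviation beneficial
(Old, Old): (12, 12) - no unilateral deviation beneficial
Mixed NE: P1 plays New with p = 0.4444, P2 plays New with q = 0.4444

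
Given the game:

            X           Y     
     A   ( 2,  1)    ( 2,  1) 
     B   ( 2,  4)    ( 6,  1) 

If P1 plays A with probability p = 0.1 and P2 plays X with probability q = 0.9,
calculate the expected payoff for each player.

E[P1] = 2.36, E[P2] = 3.43

Work:
E[P1] = p·q·π₁(A,X) + p·(1-q)·π₁(A,Y) + (1-p)·q·π₁(B,X) + (1-p)·(1-q)·π₁(B,Y)
= 0.1·0.9·2 + 0.1·0.1·2 + 0.9·0.9·2 + 0.9·0.1·6
= 2.36

E[P2] = 3.43 (similar calculation)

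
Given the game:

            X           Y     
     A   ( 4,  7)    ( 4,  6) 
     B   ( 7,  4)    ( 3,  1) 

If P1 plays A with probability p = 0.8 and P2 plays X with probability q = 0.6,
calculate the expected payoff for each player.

E[P1] = 4.28, E[P2] = 5.84

Work:
E[P1] = p·q·π₁(A,X) + p·(1-q)·π₁(A,Y) + (1-p)·q·π₁(B,X) + (1-p)·(1-q)·π₁(B,Y)
= 0.8·0.6·4 + 0.8·0.4·4 + 0.2·0.6·7 + 0.2·0.4·3
= 4.28

E[P2] = 5.84 (similar calculation)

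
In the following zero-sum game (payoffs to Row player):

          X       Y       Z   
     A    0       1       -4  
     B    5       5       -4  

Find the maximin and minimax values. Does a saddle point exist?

Maximin = -4, Minimax = -4, Saddle: True

Work:
Row minimums: [-4, -4] → maximin = -4
Column maximums: [5, 5, -4] → minimax = -4
Saddle point exists! Game value = -4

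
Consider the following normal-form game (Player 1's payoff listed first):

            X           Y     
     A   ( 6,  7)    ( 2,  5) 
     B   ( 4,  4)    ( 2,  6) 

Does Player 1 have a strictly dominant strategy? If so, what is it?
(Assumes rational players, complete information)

No strictly dominant strategy exists for Player 1

Work:
A strategy strictly dominates another if it gives a strictly higher payoff against every opponent action. Compare each pair of P1's strategies column-by-column:
  A vs B: [6 vs 4, 2 vs 2] → A does not strictly dominate B (column Y: 2 ≤ 2)
  B vs A: [4 vs 6, 2 vs 2] → B does not strictly dominate A (column X: 4 ≤ 6)
No single strategy strictly dominates all others → no strictly dominant strategy.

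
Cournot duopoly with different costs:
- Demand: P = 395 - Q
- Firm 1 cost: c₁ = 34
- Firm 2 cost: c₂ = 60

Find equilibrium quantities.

q₁* = 129.0, q₂* = 103.0

Work:
Reaction: q₁ = (395 - 34 - q₂)/2
Reaction: q₂ = (395 - 60 - q₁)/2
Solve simultaneously:
q₁* = (395 - 2×34 + 60)/3 = 129.0
q₂* = (395 - 2×60 + 34)/3 = 103.0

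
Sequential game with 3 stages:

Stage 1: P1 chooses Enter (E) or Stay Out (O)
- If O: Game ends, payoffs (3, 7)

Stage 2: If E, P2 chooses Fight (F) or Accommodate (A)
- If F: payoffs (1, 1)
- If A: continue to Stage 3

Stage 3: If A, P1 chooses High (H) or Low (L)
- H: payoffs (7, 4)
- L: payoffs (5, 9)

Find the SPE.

SPE: (E, A, H); Outcome (7, 4)

Work:
Stage 3: P1 chooses H (7 vs 5)
Stage 2: P2: F->1, A->4 (anticipating H). Choose A
Stage 1: P1: O->3, E->7 (anticipating A, H). Choose E
SPE path: E -> A -> H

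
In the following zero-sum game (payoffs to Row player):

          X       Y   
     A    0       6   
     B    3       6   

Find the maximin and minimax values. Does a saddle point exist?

Maximin = 3, Minimax = 3, Saddle: True

Work:
Row minimums: [0, 3] → maximin = 3
Column maximums: [3, 6] → minimax = 3
Saddle point exists! Game value = 3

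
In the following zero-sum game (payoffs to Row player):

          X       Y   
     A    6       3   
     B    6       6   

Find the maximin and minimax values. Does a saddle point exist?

Maximin = 6, Minimax = 6, Saddle: True

Work:
Row minimums: [3, 6] → maximin = 6
Column maximums: [6, 6] → minimax = 6
Saddle point exists! Game value = 6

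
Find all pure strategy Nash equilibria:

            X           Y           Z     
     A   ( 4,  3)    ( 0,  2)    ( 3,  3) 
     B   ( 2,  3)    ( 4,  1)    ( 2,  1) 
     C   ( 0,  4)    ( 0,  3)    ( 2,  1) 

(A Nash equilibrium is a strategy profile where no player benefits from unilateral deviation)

Nash equilibrium: (A, X), (A, Z)

Work:
Best responses:
  P1 vs X: payoffs [4, 2, 0] → best response A (payoff 4)
  P1 vs Y: payoffs [0, 4, 0] → best response B (payoff 4)
  P1 vs Z: payoffs [3, 2, 2] → best response A (payoff 3)
  P2 vs A: payoffs [3, 2, 3] → best response X/Z (payoff 3)
  P2 vs B: payoffs [3, 1, 1] → best response X (payoff 3)
  P2 vs C: payoffs [4, 3, 1] → best response X (payoff 4)
Mutual best responses: (A,X), (A,Z) → Nash equilibria.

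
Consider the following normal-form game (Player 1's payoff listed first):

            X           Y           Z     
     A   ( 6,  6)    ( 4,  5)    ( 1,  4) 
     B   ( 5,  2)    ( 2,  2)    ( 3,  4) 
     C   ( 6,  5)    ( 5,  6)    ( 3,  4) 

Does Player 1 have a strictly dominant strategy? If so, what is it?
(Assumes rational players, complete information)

No strictly dominant strategy exists for Player 1

Work:
A strategy strictly dominates another if it gives a strictly higher payoff against every opponent action. Compare each pair of P1's strategies column-by-column:
  A vs B: [6 vs 5, 4 vs 2, 1 vs 3] → A does not strictly dominate B (column Z: 1 ≤ 3)
  A vs C: [6 vs 6, 4 vs 5, 1 vs 3] → A does not strictly dominate C (column X: 6 ≤ 6)
  B vs A: [5 vs 6, 2 vs 4, 3 vs 1] → B does not strictly dominate A (column X: 5 ≤ 6)
  B vs C: [5 vs 6, 2 vs 5, 3 vs 3] → B does not strictly dominate C (column X: 5 ≤ 6)
  C vs A: [6 vs 6, 5 vs 4, 3 vs 1] → C does not strictly dominate A (column X: 6 ≤ 6)
  C vs B: [6 vs 5, 5 vs 2, 3 vs 3] → C does not strictly dominate B (column Z: 3 ≤ 3)
No single strategy strictly dominates all others → no strictly dominant strategy.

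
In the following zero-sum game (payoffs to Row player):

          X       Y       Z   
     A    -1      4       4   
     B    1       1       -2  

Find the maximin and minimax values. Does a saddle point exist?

Maximin = -1, Minimax = 1, Saddle: False

Work:
Row minimums: [-1, -2] → maximin = -1
Column maximums: [1, 4, 4] → minimax = 1
No saddle point (maximin ≠ minimax). Mixed strategy needed.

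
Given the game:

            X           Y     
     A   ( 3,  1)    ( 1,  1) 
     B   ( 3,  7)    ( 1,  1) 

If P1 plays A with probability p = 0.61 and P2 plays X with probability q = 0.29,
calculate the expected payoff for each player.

E[P1] = 1.58, E[P2] = 1.6786

Work:
E[P1] = p·q·π₁(A,X) + p·(1-q)·π₁(A,Y) + (1-p)·q·π₁(B,X) + (1-p)·(1-q)·π₁(B,Y)
= 0.61·0.29·3 + 0.61·0.71·1 + 0.39·0.29·3 + 0.39·0.71·1
= 1.58

E[P2] = 1.6786 (similar calculation)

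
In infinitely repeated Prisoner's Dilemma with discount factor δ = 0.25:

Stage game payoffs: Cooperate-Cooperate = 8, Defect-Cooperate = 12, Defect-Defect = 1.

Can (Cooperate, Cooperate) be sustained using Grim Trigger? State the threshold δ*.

δ* = 0.3636; since δ = 0.25 < 0.3636, cooperation cannot be sustained

Work:
For Grim Trigger:
Cooperate forever: 8/(1-δ)
Defect then punished: 12 + 1·δ/(1-δ)
Need: 8/(1-δ) ≥ 12 + 1·δ/(1-δ)
Solving: δ ≥ (T-R)/(T-P) = (12-8)/(12-1) = 0.3636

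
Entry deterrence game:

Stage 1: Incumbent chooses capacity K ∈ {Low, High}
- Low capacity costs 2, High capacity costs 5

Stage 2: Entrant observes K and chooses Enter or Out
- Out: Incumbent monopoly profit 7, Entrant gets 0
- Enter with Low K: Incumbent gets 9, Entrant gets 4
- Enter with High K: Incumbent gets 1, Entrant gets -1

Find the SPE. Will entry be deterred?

SPE: (Low, Enter|Low, Out|High); Entry not deterred. Incumbent net profit = 7, Entrant gets 4

Work:
After Low K: Entrant enters (4 > 0)
After High K: Entrant stays out (-1 < 0)
Incumbent: Low → 9−2=7, High → 7−5=2
Incumbent chooses Low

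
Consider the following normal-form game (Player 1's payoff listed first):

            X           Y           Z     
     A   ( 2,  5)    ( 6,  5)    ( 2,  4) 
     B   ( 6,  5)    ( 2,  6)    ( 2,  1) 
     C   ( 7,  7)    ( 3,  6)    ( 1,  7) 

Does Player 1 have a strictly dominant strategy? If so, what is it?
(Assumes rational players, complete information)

No strictly dominant strategy exists for Player 1

Work:
A strategy strictly dominates another if it gives a strictly higher payoff against every opponent action. Compare each pair of P1's strategies column-by-column:
  A vs B: [2 vs 6, 6 vs 2, 2 vs 2] → A does not strictly dominate B (column X: 2 ≤ 6)
  A vs C: [2 vs 7, 6 vs 3, 2 vs 1] → A does not strictly dominate C (column X: 2 ≤ 7)
  B vs A: [6 vs 2, 2 vs 6, 2 vs 2] → B does not strictly dominate A (column Y: 2 ≤ 6)
  B vs C: [6 vs 7, 2 vs 3, 2 vs 1] → B does not strictly dominate C (column X: 6 ≤ 7)
  C vs A: [7 vs 2, 3 vs 6, 1 vs 2] → C does not strictly dominate A (column Y: 3 ≤ 6)
  C vs B: [7 vs 6, 3 vs 2, 1 vs 2] → C does not strictly dominate B (column Z: 1 ≤ 2)
No single strategy strictly dominates all others → no strictly dominant strategy.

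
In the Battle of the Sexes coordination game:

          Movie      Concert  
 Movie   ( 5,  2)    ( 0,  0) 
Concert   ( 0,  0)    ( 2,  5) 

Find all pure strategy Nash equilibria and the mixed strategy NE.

Pure NE: (Movie, Movie) and (Concert, Concert); Mixed NE: p = 0.7143, q = 0.2857

Work:
Check pure NE:
(Movie, Movie): (5, 2) - no unilateral deviation beneficial
(Concert, Concert): (2, 5) - no unilateral deviation beneficial
Mixed NE: P1 plays Movie with p = 0.7143, P2 plays Movie with q = 0.2857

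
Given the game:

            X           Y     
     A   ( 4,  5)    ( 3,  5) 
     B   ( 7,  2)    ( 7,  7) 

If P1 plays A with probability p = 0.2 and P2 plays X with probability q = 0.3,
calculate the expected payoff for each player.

E[P1] = 6.26, E[P2] = 5.4

Work:
E[P1] = p·q·π₁(A,X) + p·(1-q)·π₁(A,Y) + (1-p)·q·π₁(B,X) + (1-p)·(1-q)·π₁(B,Y)
= 0.2·0.3·4 + 0.2·0.7·3 + 0.8·0.3·7 + 0.8·0.7·7
= 6.26

E[P2] = 5.4 (similar calculation)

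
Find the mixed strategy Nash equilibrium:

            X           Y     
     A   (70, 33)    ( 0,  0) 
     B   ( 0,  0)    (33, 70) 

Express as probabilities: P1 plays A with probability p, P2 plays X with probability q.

p = 0.6796, q = 0.3204

Work:
Find probabilities that make opponent indifferent:
P2 chooses q to make P1 indifferent between A and B
P1 chooses p to make P2 indifferent between X and Y
Mixed NE: P1 plays (A: 0.6796, B: 0.3204), P2 plays (X: 0.3204, Y: 0.6796)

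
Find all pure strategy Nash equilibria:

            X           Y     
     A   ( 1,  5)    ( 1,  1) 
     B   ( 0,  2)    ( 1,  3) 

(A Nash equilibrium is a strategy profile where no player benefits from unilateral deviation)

Nash equilibrium: (A, X), (B, Y)

Work:
Best responses:
  P1 vs X: payoffs [1, 0] → best response A (payoff 1)
  P1 vs Y: payoffs [1, 1] → best response A/B (payoff 1)
  P2 vs A: payoffs [5, 1] → best response X (payoff 5)
  P2 vs B: payoffs [2, 3] → best response Y (payoff 3)
Mutual best responses: (A,X), (B,Y) → Nash equilibria.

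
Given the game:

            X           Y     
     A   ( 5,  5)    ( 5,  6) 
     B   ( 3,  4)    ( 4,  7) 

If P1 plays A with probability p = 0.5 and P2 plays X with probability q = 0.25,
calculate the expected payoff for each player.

E[P1] = 4.375, E[P2] = 6.0

Work:
E[P1] = p·q·π₁(A,X) + p·(1-q)·π₁(A,Y) + (1-p)·q·π₁(B,X) + (1-p)·(1-q)·π₁(B,Y)
= 0.5·0.25·5 + 0.5·0.75·5 + 0.5·0.25·3 + 0.5·0.75·4
= 4.375

E[P2] = 6.0 (similar calculation)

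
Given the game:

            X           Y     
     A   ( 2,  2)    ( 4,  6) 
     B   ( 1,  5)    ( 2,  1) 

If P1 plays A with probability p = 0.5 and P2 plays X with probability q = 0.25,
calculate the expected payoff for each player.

E[P1] = 2.625, E[P2] = 3.5

Work:
E[P1] = p·q·π₁(A,X) + p·(1-q)·π₁(A,Y) + (1-p)·q·π₁(B,X) + (1-p)·(1-q)·π₁(B,Y)
= 0.5·0.25·2 + 0.5·0.75·4 + 0.5·0.25·1 + 0.5·0.75·2
= 2.625

E[P2] = 3.5 (similar calculation)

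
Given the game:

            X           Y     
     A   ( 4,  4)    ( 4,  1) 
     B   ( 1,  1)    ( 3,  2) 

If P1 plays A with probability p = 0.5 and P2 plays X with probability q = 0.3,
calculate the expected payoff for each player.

E[P1] = 3.2, E[P2] = 1.8

Work:
E[P1] = p·q·π₁(A,X) + p·(1-q)·π₁(A,Y) + (1-p)·q·π₁(B,X) + (1-p)·(1-q)·π₁(B,Y)
= 0.5·0.3·4 + 0.5·0.7·4 + 0.5·0.3·1 + 0.5·0.7·3
= 3.2

E[P2] = 1.8 (similar calculation)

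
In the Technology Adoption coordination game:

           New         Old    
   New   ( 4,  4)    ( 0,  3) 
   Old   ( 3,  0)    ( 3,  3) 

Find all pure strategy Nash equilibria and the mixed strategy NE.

Pure NE: (New, New) and (Old, Old); Mixed NE: p = 0.75, q = 0.75

Work:
Check pure NE:
(New, New): (4, 4) - no unilateral deviation beneficial
(Old, Old): (3, 3) - no unilateral deviation beneficial
Mixed NE: P1 plays New with p = 0.75, P2 plays New with q = 0.75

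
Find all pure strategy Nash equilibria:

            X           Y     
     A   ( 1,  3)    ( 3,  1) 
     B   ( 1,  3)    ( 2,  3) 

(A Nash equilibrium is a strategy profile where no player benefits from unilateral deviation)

Nash equilibrium: (A, X), (B, X)

Work:
Best responses:
  P1 vs X: payoffs [1, 1] → best response A/B (payoff 1)
  P1 vs Y: payoffs [3, 2] → best response A (payoff 3)
  P2 vs A: payoffs [3, 1] → best response X (payoff 3)
  P2 vs B: payoffs [3, 3] → best response X/Y (payoff 3)
Mutual best responses: (A,X), (B,X) → Nash equilibria.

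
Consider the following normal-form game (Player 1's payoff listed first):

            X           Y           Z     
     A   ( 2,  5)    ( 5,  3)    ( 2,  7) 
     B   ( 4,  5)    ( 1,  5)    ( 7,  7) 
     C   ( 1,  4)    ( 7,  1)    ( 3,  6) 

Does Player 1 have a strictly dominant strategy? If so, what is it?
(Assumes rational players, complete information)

No strictly dominant strategy exists for Player 1

Work:
A strategy strictly dominates another if it gives a strictly higher payoff against every opponent action. Compare each pair of P1's strategies column-by-column:
  A vs B: [2 vs 4, 5 vs 1, 2 vs 7] → A does not strictly dominate B (column X: 2 ≤ 4)
  A vs C: [2 vs 1, 5 vs 7, 2 vs 3] → A does not strictly dominate C (column Y: 5 ≤ 7)
  B vs A: [4 vs 2, 1 vs 5, 7 vs 2] → B does not strictly dominate A (column Y: 1 ≤ 5)
  B vs C: [4 vs 1, 1 vs 7, 7 vs 3] → B does not strictly dominate C (column Y: 1 ≤ 7)
  C vs A: [1 vs 2, 7 vs 5, 3 vs 2] → C does not strictly dominate A (column X: 1 ≤ 2)
  C vs B: [1 vs 4, 7 vs 1, 3 vs 7] → C does not strictly dominate B (column X: 1 ≤ 4)
No single strategy strictly dominates all others → no strictly dominant strategy.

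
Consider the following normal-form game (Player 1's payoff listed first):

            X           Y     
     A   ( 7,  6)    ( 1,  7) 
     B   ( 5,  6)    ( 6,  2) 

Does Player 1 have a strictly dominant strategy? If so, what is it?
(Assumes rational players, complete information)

No strictly dominant strategy exists for Player 1

Work:
A strategy strictly dominates another if it gives a strictly higher payoff against every opponent action. Compare each pair of P1's strategies column-by-column:
  A vs B: [7 vs 5, 1 vs 6] → A does not strictly dominate B (column Y: 1 ≤ 6)
  B vs A: [5 vs 7, 6 vs 1] → B does not strictly dominate A (column X: 5 ≤ 7)
No single strategy strictly dominates all others → no strictly dominant strategy.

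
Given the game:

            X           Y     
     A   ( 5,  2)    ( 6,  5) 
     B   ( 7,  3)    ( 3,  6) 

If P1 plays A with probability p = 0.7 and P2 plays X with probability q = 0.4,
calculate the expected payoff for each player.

E[P1] = 5.3, E[P2] = 4.1

Work:
E[P1] = p·q·π₁(A,X) + p·(1-q)·π₁(A,Y) + (1-p)·q·π₁(B,X) + (1-p)·(1-q)·π₁(B,Y)
= 0.7·0.4·5 + 0.7·0.6·6 + 0.3·0.4·7 + 0.3·0.6·3
= 5.3

E[P2] = 4.1 (similar calculation)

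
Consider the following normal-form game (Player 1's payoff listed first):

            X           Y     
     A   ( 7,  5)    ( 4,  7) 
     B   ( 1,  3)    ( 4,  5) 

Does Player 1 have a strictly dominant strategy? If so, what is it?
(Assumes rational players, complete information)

No strictly dominant strategy exists for Player 1

Work:
A strategy strictly dominates another if it gives a strictly higher payoff against every opponent action. Compare each pair of P1's strategies column-by-column:
  A vs B: [7 vs 1, 4 vs 4] → A does not strictly dominate B (column Y: 4 ≤ 4)
  B vs A: [1 vs 7, 4 vs 4] → B does not strictly dominate A (column X: 1 ≤ 7)
No single strategy strictly dominates all others → no strictly dominant strategy.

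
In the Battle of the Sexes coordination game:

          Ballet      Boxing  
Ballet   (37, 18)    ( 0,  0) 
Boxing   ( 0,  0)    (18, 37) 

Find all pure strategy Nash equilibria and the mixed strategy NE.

Pure NE: (Ballet, Ballet) and (Boxing, Boxing); Mixed NE: p = 0.6727, q = 0.3273

Work:
Check pure NE:
(Ballet, Ballet): (37, 18) - no unilateral deviation beneficial
(Boxing, Boxing): (18, 37) - no unilateral deviation beneficial
Mixed NE: P1 plays Ballet with p = 0.6727, P2 plays Ballet with q = 0.3273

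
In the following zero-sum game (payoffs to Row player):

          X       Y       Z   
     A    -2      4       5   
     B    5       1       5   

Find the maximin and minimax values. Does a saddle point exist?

Maximin = 1, Minimax = 4, Saddle: False

Work:
Row minimums: [-2, 1] → maximin = 1
Column maximums: [5, 4, 5] → minimax = 4
No saddle point (maximin ≠ minimax). Mixed strategy needed.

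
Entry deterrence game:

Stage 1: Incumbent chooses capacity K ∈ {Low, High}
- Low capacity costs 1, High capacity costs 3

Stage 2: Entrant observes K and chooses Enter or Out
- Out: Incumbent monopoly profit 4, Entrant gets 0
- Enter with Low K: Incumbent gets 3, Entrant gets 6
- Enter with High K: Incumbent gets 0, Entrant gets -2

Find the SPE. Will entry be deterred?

SPE: (Low, Enter|Low, Out|High); Entry not deterred. Incumbent net profit = 2, Entrant gets 6

Work:
After Low K: Entrant enters (6 > 0)
After High K: Entrant stays out (-2 < 0)
Incumbent: Low → 3−1=2, High → 4−3=1
Incumbent chooses Low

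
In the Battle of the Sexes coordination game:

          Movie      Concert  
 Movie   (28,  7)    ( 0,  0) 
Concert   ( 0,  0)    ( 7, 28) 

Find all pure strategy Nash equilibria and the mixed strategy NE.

Pure NE: (Movie, Movie) and (Concert, Concert); Mixed NE: p = 0.8, q = 0.2

Work:
Check pure NE:
(Movie, Movie): (28, 7) - no unilateral deviation beneficial
(Concert, Concert): (7, 28) - no unilateral deviation beneficial
Mixed NE: P1 plays Movie with p = 0.8, P2 plays Movie with q = 0.2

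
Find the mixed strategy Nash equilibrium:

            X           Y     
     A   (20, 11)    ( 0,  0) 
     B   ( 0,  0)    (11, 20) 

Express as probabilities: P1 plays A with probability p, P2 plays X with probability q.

p = 0.6452, q = 0.3548

Work:
Find probabilities that make opponent indifferent:
P2 chooses q to make P1 indifferent between A and B
P1 chooses p to make P2 indifferent between X and Y
Mixed NE: P1 plays (A: 0.6452, B: 0.3548), P2 plays (X: 0.3548, Y: 0.6452)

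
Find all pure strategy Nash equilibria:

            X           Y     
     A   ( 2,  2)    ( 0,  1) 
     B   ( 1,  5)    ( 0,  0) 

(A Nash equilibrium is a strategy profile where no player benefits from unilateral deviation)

Nash equilibrium: (A, X)

Work:
Best responses:
  P1 vs X: payoffs [2, 1] → best response A (payoff 2)
  P1 vs Y: payoffs [0, 0] → best response A/B (payoff 0)
  P2 vs A: payoffs [2, 1] → best response X (payoff 2)
  P2 vs B: payoffs [5, 0] → best response X (payoff 5)
Mutual best responses: (A,X) → Nash equilibria.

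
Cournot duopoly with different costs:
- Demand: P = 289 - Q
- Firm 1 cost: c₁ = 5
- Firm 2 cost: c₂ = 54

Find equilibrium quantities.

q₁* = 111.0, q₂* = 62.0

Work:
Reaction: q₁ = (289 - 5 - q₂)/2
Reaction: q₂ = (289 - 54 - q₁)/2
Solve simultaneously:
q₁* = (289 - 2×5 + 54)/3 = 111.0
q₂* = (289 - 2×54 + 5)/3 = 62.0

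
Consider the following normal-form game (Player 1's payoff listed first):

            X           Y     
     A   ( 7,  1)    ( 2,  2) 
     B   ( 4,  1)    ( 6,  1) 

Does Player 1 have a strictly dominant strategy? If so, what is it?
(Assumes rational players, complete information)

No strictly dominant strategy exists for Player 1

Work:
A strategy strictly dominates another if it gives a strictly higher payoff against every opponent action. Compare each pair of P1's strategies column-by-column:
  A vs B: [7 vs 4, 2 vs 6] → A does not strictly dominate B (column Y: 2 ≤ 6)
  B vs A: [4 vs 7, 6 vs 2] → B does not strictly dominate A (column X: 4 ≤ 7)
No single strategy strictly dominates all others → no strictly dominant strategy.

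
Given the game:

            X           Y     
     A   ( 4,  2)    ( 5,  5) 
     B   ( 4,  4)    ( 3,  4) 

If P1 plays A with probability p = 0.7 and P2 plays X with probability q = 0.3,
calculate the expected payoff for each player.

E[P1] = 4.28, E[P2] = 4.07

Work:
E[P1] = p·q·π₁(A,X) + p·(1-q)·π₁(A,Y) + (1-p)·q·π₁(B,X) + (1-p)·(1-q)·π₁(B,Y)
= 0.7·0.3·4 + 0.7·0.7·5 + 0.3·0.3·4 + 0.3·0.7·3
= 4.28

E[P2] = 4.07 (similar calculation)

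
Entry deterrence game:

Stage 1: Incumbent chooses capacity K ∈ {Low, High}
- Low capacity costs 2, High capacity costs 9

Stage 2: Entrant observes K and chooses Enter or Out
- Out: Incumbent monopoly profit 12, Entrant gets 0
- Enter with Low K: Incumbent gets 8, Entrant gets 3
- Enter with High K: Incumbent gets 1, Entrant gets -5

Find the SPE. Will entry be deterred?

SPE: (Low, Enter|Low, Out|High); Entry not deterred. Incumbent net profit = 6, Entrant gets 3

Work:
After Low K: Entrant enters (3 > 0)
After High K: Entrant stays out (-5 < 0)
Incumbent: Low → 8−2=6, High → 12−9=3
Incumbent chooses Low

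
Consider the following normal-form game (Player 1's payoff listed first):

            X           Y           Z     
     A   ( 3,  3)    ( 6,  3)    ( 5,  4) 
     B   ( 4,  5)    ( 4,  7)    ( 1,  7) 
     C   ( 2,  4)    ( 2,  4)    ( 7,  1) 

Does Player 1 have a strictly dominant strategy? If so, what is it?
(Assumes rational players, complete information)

No strictly dominant strategy exists for Player 1

Work:
A strategy strictly dominates another if it gives a strictly higher payoff against every opponent action. Compare each pair of P1's strategies column-by-column:
  A vs B: [3 vs 4, 6 vs 4, 5 vs 1] → A does not strictly dominate B (column X: 3 ≤ 4)
  A vs C: [3 vs 2, 6 vs 2, 5 vs 7] → A does not strictly dominate C (column Z: 5 ≤ 7)
  B vs A: [4 vs 3, 4 vs 6, 1 vs 5] → B does not strictly dominate A (column Y: 4 ≤ 6)
  B vs C: [4 vs 2, 4 vs 2, 1 vs 7] → B does not strictly dominate C (column Z: 1 ≤ 7)
  C vs A: [2 vs 3, 2 vs 6, 7 vs 5] → C does not strictly dominate A (column X: 2 ≤ 3)
  C vs B: [2 vs 4, 2 vs 4, 7 vs 1] → C does not strictly dominate B (column X: 2 ≤ 4)
No single strategy strictly dominates all others → no strictly dominant strategy.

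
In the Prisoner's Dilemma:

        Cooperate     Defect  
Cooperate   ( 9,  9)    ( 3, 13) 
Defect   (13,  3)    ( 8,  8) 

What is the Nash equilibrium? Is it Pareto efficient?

(Defect, Defect) is NE; not Pareto efficient

Work:
Defect dominates Cooperate for both players:
If P2 cooperates: Defect (13) > Cooperate (9)
If P2 defects: Defect (8) > Cooperate (3)
NE: (Defect, Defect) with payoff (8, 8)
But (Cooperate, Cooperate) = (9, 9) Pareto dominates (8, 8)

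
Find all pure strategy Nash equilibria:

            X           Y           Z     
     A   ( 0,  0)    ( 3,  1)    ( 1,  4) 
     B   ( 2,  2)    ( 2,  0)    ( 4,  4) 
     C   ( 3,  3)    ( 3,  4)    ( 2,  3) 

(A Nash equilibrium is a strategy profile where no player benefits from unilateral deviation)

Nash equilibrium: (B, Z), (C, Y)

Work:
Best responses:
  P1 vs X: payoffs [0, 2, 3] → best response C (payoff 3)
  P1 vs Y: payoffs [3, 2, 3] → best response A/C (payoff 3)
  P1 vs Z: payoffs [1, 4, 2] → best response B (payoff 4)
  P2 vs A: payoffs [0, 1, 4] → best response Z (payoff 4)
  P2 vs B: payoffs [2, 0, 4] → best response Z (payoff 4)
  P2 vs C: payoffs [3, 4, 3] → best response Y (payoff 4)
Mutual best responses: (B,Z), (C,Y) → Nash equilibria.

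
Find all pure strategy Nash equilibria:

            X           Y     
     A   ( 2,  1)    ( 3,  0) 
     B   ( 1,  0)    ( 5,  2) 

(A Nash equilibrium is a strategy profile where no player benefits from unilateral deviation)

Nash equilibrium: (A, X), (B, Y)

Work:
Best responses:
  P1 vs X: payoffs [2, 1] → best response A (payoff 2)
  P1 vs Y: payoffs [3, 5] → best response B (payoff 5)
  P2 vs A: payoffs [1, 0] → best response X (payoff 1)
  P2 vs B: payoffs [0, 2] → best response Y (payoff 2)
Mutual best responses: (A,X), (B,Y) → Nash equilibria.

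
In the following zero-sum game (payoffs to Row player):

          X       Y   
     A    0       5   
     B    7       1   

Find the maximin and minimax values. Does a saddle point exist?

Maximin = 1, Minimax = 5, Saddle: False

Work:
Row minimums: [0, 1] → maximin = 1
Column maximums: [7, 5] → minimax = 5
No saddle point (maximin ≠ minimax). Mixed strategy needed.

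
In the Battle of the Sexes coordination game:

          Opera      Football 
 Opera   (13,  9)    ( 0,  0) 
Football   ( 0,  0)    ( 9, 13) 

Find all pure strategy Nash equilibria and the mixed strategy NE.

Pure NE: (Opera, Opera) and (Football, Football); Mixed NE: p = 0.5909, q = 0.4091

Work:
Check pure NE:
(Opera, Opera): (13, 9) - no unilateral deviation beneficial
(Football, Football): (9, 13) - no unilateral deviation beneficial
Mixed NE: P1 plays Opera with p = 0.5909, P2 plays Opera with q = 0.4091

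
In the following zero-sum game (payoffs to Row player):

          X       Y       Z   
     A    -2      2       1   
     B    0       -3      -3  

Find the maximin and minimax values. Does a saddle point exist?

Maximin = -2, Minimax = 0, Saddle: False

Work:
Row minimums: [-2, -3] → maximin = -2
Column maximums: [0, 2, 1] → minimax = 0
No saddle point (maximin ≠ minimax). Mixed strategy needed.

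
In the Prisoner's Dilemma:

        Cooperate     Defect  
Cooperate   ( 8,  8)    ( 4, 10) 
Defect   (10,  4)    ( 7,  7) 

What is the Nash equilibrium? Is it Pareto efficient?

(Defect, Defect) is NE; not Pareto efficient

Work:
Defect dominates Cooperate for both players:
If P2 cooperates: Defect (10) > Cooperate (8)
If P2 defects: Defect (7) > Cooperate (4)
NE: (Defect, Defect) with payoff (7, 7)
But (Cooperate, Cooperate) = (8, 8) Pareto dominates (7, 7)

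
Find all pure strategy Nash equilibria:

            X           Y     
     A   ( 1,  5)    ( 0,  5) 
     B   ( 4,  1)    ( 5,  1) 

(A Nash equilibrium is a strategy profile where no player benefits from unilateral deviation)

Nash equilibrium: (B, X), (B, Y)

Work:
Best responses:
  P1 vs X: payoffs [1, 4] → best response B (payoff 4)
  P1 vs Y: payoffs [0, 5] → best response B (payoff 5)
  P2 vs A: payoffs [5, 5] → best response X/Y (payoff 5)
  P2 vs B: payoffs [1, 1] → best response X/Y (payoff 1)
Mutual best responses: (B,X), (B,Y) → Nash equilibria.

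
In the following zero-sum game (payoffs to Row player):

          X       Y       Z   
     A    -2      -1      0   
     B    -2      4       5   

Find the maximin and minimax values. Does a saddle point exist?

Maximin = -2, Minimax = -2, Saddle: True

Work:
Row minimums: [-2, -2] → maximin = -2
Column maximums: [-2, 4, 5] → minimax = -2
Saddle point exists! Game value = -2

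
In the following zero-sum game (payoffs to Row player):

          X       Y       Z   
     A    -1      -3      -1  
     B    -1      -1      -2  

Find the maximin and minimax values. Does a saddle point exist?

Maximin = -2, Minimax = -1, Saddle: False

Work:
Row minimums: [-3, -2] → maximin = -2
Column maximums: [-1, -1, -1] → minimax = -1
No saddle point (maximin ≠ minimax). Mixed strategy needed.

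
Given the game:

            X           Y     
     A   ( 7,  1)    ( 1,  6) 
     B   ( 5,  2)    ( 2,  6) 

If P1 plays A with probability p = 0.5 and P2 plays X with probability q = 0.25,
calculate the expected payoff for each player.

E[P1] = 2.625, E[P2] = 4.875

Work:
E[P1] = p·q·π₁(A,X) + p·(1-q)·π₁(A,Y) + (1-p)·q·π₁(B,X) + (1-p)·(1-q)·π₁(B,Y)
= 0.5·0.25·7 + 0.5·0.75·1 + 0.5·0.25·5 + 0.5·0.75·2
= 2.625

E[P2] = 4.875 (similar calculation)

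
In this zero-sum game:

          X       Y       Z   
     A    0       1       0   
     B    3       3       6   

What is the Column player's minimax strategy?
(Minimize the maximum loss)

Column should play X or Y (all achieve the minimum), value = 3

Work:
Column player minimizes Row's maximum payoff:
Column X: max payoff to Row = 3
Column Y: max payoff to Row = 3
Column Z: max payoff to Row = 6
Minimum is 3, achieved by columns X, Y (tied).
Each of X or Y is a minimax strategy.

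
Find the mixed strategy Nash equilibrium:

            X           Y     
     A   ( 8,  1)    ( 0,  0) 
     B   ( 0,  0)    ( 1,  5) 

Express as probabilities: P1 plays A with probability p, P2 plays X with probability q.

p = 0.8333, q = 0.1111

Work:
Find probabilities that make opponent indifferent:
P2 chooses q to make P1 indifferent between A and B
P1 chooses p to make P2 indifferent between X and Y
Mixed NE: P1 plays (A: 0.8333, B: 0.1667), P2 plays (X: 0.1111, Y: 0.8889)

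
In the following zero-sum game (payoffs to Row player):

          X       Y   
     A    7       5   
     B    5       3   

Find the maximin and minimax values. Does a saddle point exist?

Maximin = 5, Minimax = 5, Saddle: True

Work:
Row minimums: [5, 3] → maximin = 5
Column maximums: [7, 5] → minimax = 5
Saddle point exists! Game value = 5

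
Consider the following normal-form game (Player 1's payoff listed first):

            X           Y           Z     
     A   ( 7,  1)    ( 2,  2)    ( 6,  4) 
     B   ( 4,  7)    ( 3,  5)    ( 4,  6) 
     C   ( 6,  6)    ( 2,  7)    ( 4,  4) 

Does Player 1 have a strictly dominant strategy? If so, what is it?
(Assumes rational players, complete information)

No strictly dominant strategy exists for Player 1

Work:
A strategy strictly dominates another if it gives a strictly higher payoff against every opponent action. Compare each pair of P1's strategies column-by-column:
  A vs B: [7 vs 4, 2 vs 3, 6 vs 4] → A does not strictly dominate B (column Y: 2 ≤ 3)
  A vs C: [7 vs 6, 2 vs 2, 6 vs 4] → A does not strictly dominate C (column Y: 2 ≤ 2)
  B vs A: [4 vs 7, 3 vs 2, 4 vs 6] → B does not strictly dominate A (column X: 4 ≤ 7)
  B vs C: [4 vs 6, 3 vs 2, 4 vs 4] → B does not strictly dominate C (column X: 4 ≤ 6)
  C vs A: [6 vs 7, 2 vs 2, 4 vs 6] → C does not strictly dominate A (column X: 6 ≤ 7)
  C vs B: [6 vs 4, 2 vs 3, 4 vs 4] → C does not strictly dominate B (column Y: 2 ≤ 3)
No single strategy strictly dominates all others → no strictly dominant strategy.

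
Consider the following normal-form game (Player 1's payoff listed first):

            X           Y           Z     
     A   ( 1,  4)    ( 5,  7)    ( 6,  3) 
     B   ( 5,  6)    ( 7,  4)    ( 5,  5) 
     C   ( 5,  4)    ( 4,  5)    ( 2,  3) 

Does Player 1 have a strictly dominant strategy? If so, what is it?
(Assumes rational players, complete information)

No strictly dominant strategy exists for Player 1

Work:
A strategy strictly dominates another if it gives a strictly higher payoff against every opponent action. Compare each pair of P1's strategies column-by-column:
  A vs B: [1 vs 5, 5 vs 7, 6 vs 5] → A does not strictly dominate B (column X: 1 ≤ 5)
  A vs C: [1 vs 5, 5 vs 4, 6 vs 2] → A does not strictly dominate C (column X: 1 ≤ 5)
  B vs A: [5 vs 1, 7 vs 5, 5 vs 6] → B does not strictly dominate A (column Z: 5 ≤ 6)
  B vs C: [5 vs 5, 7 vs 4, 5 vs 2] → B does not strictly dominate C (column X: 5 ≤ 5)
  C vs A: [5 vs 1, 4 vs 5, 2 vs 6] → C does not strictly dominate A (column Y: 4 ≤ 5)
  C vs B: [5 vs 5, 4 vs 7, 2 vs 5] → C does not strictly dominate B (column X: 5 ≤ 5)
No single strategy strictly dominates all others → no strictly dominant strategy.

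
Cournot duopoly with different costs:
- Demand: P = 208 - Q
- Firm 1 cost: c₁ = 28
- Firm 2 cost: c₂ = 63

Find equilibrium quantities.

q₁* = 71.67, q₂* = 36.67

Work:
Reaction: q₁ = (208 - 28 - q₂)/2
Reaction: q₂ = (208 - 63 - q₁)/2
Solve simultaneously:
q₁* = (208 - 2×28 + 63)/3 = 71.67
q₂* = (208 - 2×63 + 28)/3 = 36.67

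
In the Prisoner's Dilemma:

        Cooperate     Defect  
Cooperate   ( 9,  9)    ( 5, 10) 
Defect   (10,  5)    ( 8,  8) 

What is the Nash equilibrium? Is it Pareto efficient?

(Defect, Defect) is NE; not Pareto efficient

Work:
Defect dominates Cooperate for both players:
If P2 cooperates: Defect (10) > Cooperate (9)
If P2 defects: Defect (8) > Cooperate (5)
NE: (Defect, Defect) with payoff (8, 8)
But (Cooperate, Cooperate) = (9, 9) Pareto dominates (8, 8)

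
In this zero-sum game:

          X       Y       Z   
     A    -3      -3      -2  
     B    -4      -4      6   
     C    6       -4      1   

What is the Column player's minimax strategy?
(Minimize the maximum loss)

Column should play Y, value = -3

Work:
Column player minimizes Row's maximum payoff:
Column X: max payoff to Row = 6
Column Y: max payoff to Row = -3
Column Z: max payoff to Row = 6
Minimum is -3, achieved by column Y.
Minimax strategy: Y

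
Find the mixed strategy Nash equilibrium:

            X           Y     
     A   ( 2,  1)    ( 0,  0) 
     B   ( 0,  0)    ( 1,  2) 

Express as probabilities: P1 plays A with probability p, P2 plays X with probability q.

p = 0.6667, q = 0.3333

Work:
Find probabilities that make opponent indifferent:
P2 chooses q to make P1 indifferent between A and B
P1 chooses p to make P2 indifferent between X and Y
Mixed NE: P1 plays (A: 0.6667, B: 0.3333), P2 plays (X: 0.3333, Y: 0.6667)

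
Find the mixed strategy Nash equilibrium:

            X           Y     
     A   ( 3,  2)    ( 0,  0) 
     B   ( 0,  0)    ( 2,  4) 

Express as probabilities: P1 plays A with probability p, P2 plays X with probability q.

p = 0.6667, q = 0.4

Work:
Find probabilities that make opponent indifferent:
P2 chooses q to make P1 indifferent between A and B
P1 chooses p to make P2 indifferent between X and Y
Mixed NE: P1 plays (A: 0.6667, B: 0.3333), P2 plays (X: 0.4, Y: 0.6)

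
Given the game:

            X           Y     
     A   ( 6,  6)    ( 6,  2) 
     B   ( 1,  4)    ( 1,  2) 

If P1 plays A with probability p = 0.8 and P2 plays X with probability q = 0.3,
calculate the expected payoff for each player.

E[P1] = 5.0, E[P2] = 3.08

Work:
E[P1] = p·q·π₁(A,X) + p·(1-q)·π₁(A,Y) + (1-p)·q·π₁(B,X) + (1-p)·(1-q)·π₁(B,Y)
= 0.8·0.3·6 + 0.8·0.7·6 + 0.2·0.3·1 + 0.2·0.7·1
= 5.0

E[P2] = 3.08 (similar calculation)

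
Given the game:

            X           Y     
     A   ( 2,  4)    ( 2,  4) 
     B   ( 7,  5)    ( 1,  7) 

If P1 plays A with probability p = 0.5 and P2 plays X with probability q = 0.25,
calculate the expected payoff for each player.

E[P1] = 2.25, E[P2] = 5.25

Work:
E[P1] = p·q·π₁(A,X) + p·(1-q)·π₁(A,Y) + (1-p)·q·π₁(B,X) + (1-p)·(1-q)·π₁(B,Y)
= 0.5·0.25·2 + 0.5·0.75·2 + 0.5·0.25·7 + 0.5·0.75·1
= 2.25

E[P2] = 5.25 (similar calculation)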